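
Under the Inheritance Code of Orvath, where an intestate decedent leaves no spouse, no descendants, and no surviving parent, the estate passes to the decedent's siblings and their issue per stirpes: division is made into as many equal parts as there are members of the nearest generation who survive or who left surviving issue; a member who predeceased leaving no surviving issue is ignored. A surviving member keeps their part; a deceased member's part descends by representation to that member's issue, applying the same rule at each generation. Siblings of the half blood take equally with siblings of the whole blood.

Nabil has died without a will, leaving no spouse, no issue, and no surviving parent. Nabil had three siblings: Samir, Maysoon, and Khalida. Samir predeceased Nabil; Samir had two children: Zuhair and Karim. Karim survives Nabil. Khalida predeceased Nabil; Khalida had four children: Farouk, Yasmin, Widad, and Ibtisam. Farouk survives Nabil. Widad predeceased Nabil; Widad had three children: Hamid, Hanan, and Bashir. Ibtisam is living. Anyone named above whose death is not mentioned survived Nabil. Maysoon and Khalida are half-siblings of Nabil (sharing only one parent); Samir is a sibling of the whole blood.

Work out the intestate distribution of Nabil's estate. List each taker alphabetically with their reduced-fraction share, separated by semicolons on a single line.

Bashir 1/36; Farouk 1/12; Hamid 1/36; Hanan 1/36; Ibtisam 1/12; Karim 1/6; Maysoon 1/3; Yasmin 1/12; Zuhair 1/6

No spouse, descendants, or parent survives, so the estate passes to Nabil's siblings per stirpes.
Half-blood and whole-blood siblings take equally under the stated rule.
The estate is divided into 3 equal shares of 1/3 among Samir, Maysoon, Khalida.
Samir predeceased; the 1/3 allotted to Samir's branch passes to Samir's issue by representation.
The 1/3 is divided into 2 equal shares of 1/6 among Zuhair, Karim.
Zuhair is living and takes 1/6.
Karim is living and takes 1/6.
Maysoon is living and takes 1/3.
Khalida predeceased; the 1/3 allotted to Khalida's branch passes to Khalida's issue by representation.
The 1/3 is divided into 4 equal shares of 1/12 among Farouk, Yasmin, Widad, Ibtisam.
Farouk is living and takes 1/12.
Yasmin is living and takes 1/12.
Widad predeceased; the 1/12 allotted to Widad's branch passes to Widad's issue by representation.
The 1/12 is divided into 3 equal shares of 1/36 among Hamid, Hanan, Bashir.
Hamid is living and takes 1/36.
Hanan is living and takes 1/36.
Bashir is living and takes 1/36.
Ibtisam is living and takes 1/12.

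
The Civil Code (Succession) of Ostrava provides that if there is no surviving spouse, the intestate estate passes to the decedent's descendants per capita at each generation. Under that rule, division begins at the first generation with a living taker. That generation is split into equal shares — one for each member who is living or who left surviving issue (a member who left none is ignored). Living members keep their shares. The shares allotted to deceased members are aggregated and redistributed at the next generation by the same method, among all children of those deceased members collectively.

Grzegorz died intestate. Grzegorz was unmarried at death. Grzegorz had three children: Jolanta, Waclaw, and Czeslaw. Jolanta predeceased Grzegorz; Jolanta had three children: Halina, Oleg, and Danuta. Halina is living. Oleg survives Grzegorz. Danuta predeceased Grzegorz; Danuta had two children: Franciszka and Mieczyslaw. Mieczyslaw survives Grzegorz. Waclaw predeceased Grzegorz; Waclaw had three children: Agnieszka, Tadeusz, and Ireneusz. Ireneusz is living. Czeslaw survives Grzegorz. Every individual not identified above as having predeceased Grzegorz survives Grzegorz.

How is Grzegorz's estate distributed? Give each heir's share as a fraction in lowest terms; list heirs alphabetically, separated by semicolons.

Agnieszka 1/9; Czeslaw 1/3; Franciszka 1/18; Halina 1/9; Ireneusz 1/9; Mieczyslaw 1/18; Oleg 1/9; Tadeusz 1/9

There is no surviving spouse, so the entire estate passes to Grzegorz's descendants per capita at each generation.
At generation 1 (Jolanta, Waclaw, Czeslaw) there are 3 shares of (1)/3 = 1/3 each.
Living: Czeslaw — each takes 1/3.
Deceased: Jolanta and Waclaw. Their combined 2/3 is pooled and carried to generation 2.
At generation 2 (Halina, Oleg, Danuta, Agnieszka, Tadeusz, Ireneusz) there are 6 shares of (2/3)/6 = 1/9 each.
Living: Halina, Oleg, Agnieszka, Tadeusz, and Ireneusz — each takes 1/9.
Deceased: Danuta. That 1/9 share is carried to generation 3.
At generation 3 (Franciszka, Mieczyslaw) there are 2 shares of (1/9)/2 = 1/18 each.
Living: Franciszka and Mieczyslaw — each takes 1/18.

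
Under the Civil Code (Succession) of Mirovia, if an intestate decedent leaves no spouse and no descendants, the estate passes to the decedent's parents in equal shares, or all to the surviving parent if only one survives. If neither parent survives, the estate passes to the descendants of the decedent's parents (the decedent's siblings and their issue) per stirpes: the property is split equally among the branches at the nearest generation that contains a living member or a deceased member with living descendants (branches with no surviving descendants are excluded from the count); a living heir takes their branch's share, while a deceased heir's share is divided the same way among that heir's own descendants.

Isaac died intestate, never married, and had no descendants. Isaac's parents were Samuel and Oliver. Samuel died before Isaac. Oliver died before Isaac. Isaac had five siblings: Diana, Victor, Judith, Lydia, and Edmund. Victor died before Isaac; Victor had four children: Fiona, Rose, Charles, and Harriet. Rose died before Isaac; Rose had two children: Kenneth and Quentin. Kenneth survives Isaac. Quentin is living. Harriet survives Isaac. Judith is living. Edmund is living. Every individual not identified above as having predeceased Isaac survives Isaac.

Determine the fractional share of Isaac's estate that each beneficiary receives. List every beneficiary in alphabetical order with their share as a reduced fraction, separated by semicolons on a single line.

Neither parent survives and there are no descendants, so the estate passes to Isaac's siblings and their issue per stirpes.
The estate is divided into 5 equal shares of 1/5 among Diana, Victor, Judith, Lydia, Edmund.
Diana is living and takes 1/5.
Victor predeceased; the 1/5 allotted to Victor's branch passes to Victor's issue by representation.
The 1/5 is divided into 4 equal shares of 1/20 among Fiona, Rose, Charles, Harriet.
Fiona is living and takes 1/20.
Rose predeceased; the 1/20 allotted to Rose's branch passes to Rose's issue by representation.
The 1/20 is divided into 2 equal shares of 1/40 among Kenneth, Quentin.
Kenneth is living and takes 1/40.
Quentin is living and takes 1/40.
Charles is living and takes 1/20.
Harriet is living and takes 1/20.
Judith is living and takes 1/5.
Lydia is living and takes 1/5.
Edmund is living and takes 1/5.

Charles 1/20; Diana 1/5; Edmund 1/5; Fiona 1/20; Harriet 1/20; Judith 1/5; Kenneth 1/40; Lydia 1/5; Quentin 1/40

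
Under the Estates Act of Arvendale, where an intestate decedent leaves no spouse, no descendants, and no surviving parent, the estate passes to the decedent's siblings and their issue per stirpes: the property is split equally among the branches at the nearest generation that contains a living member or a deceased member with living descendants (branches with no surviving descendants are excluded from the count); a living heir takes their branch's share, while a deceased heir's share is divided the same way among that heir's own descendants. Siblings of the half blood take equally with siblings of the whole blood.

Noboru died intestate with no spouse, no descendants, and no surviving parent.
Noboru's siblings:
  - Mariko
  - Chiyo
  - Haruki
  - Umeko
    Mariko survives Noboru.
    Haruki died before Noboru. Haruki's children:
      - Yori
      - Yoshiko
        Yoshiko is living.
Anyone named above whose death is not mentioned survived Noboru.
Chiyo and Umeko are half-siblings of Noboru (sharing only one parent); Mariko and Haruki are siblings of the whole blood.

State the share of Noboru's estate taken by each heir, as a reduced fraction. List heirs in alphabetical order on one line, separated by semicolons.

No spouse, descendants, or parent survives, so the estate passes to Noboru's siblings per stirpes.
Half-blood and whole-blood siblings take equally under the stated rule.
The estate is divided into 4 equal shares of 1/4 among Mariko, Chiyo, Haruki, Umeko.
Mariko is living and takes 1/4.
Chiyo is living and takes 1/4.
Haruki predeceased; the 1/4 allotted to Haruki's branch passes to Haruki's issue by representation.
The 1/4 is divided into 2 equal shares of 1/8 among Yori, Yoshiko.
Yori is living and takes 1/8.
Yoshiko is living and takes 1/8.
Umeko is living and takes 1/4.

Chiyo 1/4; Mariko 1/4; Umeko 1/4; Yori 1/8; Yoshiko 1/8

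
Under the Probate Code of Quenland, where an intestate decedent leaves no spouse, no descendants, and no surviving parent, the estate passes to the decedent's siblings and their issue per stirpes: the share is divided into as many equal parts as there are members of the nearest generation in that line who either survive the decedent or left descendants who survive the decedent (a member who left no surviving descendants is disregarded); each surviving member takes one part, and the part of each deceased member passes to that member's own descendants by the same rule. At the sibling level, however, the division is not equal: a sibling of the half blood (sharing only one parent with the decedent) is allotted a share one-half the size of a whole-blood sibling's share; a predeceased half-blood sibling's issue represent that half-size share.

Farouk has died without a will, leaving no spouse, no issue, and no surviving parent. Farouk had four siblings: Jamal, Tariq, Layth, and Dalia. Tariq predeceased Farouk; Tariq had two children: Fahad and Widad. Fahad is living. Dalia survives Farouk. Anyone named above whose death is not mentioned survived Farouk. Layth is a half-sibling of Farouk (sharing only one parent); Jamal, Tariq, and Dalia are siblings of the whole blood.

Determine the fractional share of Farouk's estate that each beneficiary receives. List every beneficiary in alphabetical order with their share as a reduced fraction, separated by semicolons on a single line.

No spouse, descendants, or parent survives, so the estate passes to Farouk's siblings per stirpes.
Half-blood siblings count for one-half the weight of whole-blood siblings at the initial division.
Dividing 1 in proportion to weights (total weight 7/2): Jamal (weight 1) → 2/7; Tariq (weight 1) → 2/7; Layth (weight 1/2) → 1/7; Dalia (weight 1) → 2/7.
Jamal is living and takes 2/7.
Tariq predeceased; the 2/7 allotted to Tariq's branch passes to Tariq's issue by representation.
The 2/7 is divided into 2 equal shares of 1/7 among Fahad, Widad.
Fahad is living and takes 1/7.
Widad is living and takes 1/7.
Layth is living and takes 1/7.
Dalia is living and takes 2/7.

Dalia 2/7; Fahad 1/7; Jamal 2/7; Layth 1/7; Widad 1/7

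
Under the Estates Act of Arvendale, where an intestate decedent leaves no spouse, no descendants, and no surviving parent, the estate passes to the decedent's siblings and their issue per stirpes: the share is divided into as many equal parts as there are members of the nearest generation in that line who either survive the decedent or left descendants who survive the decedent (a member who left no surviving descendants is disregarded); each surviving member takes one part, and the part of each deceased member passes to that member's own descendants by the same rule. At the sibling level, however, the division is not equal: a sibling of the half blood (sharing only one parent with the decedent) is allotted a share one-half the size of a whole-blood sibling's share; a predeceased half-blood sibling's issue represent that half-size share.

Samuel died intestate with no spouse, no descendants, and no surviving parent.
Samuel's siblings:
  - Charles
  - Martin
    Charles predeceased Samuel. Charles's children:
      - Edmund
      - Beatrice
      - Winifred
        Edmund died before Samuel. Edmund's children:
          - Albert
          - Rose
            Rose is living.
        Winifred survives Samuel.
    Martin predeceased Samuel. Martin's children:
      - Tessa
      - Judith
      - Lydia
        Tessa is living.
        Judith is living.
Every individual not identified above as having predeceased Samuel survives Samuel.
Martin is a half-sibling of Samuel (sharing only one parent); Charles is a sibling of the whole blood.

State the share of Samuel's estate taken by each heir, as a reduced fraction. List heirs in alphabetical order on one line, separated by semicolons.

No spouse, descendants, or parent survives, so the estate passes to Samuel's siblings per stirpes.
Half-blood siblings count for one-half the weight of whole-blood siblings at the initial division.
Dividing 1 in proportion to weights (total weight 3/2): Charles (weight 1) → 2/3; Martin (weight 1/2) → 1/3.
Charles predeceased; the 2/3 allotted to Charles's branch passes to Charles's issue by representation.
The 2/3 is divided into 3 equal shares of 2/9 among Edmund, Beatrice, Winifred.
Edmund predeceased; the 2/9 allotted to Edmund's branch passes to Edmund's issue by representation.
The 2/9 is divided into 2 equal shares of 1/9 among Albert, Rose.
Albert is living and takes 1/9.
Rose is living and takes 1/9.
Beatrice is living and takes 2/9.
Winifred is living and takes 2/9.
Martin predeceased; the 1/3 allotted to Martin's branch passes to Martin's issue by representation.
The 1/3 is divided into 3 equal shares of 1/9 among Tessa, Judith, Lydia.
Tessa is living and takes 1/9.
Judith is living and takes 1/9.
Lydia is living and takes 1/9.

Albert 1/9; Beatrice 2/9; Judith 1/9; Lydia 1/9; Rose 1/9; Tessa 1/9; Winifred 2/9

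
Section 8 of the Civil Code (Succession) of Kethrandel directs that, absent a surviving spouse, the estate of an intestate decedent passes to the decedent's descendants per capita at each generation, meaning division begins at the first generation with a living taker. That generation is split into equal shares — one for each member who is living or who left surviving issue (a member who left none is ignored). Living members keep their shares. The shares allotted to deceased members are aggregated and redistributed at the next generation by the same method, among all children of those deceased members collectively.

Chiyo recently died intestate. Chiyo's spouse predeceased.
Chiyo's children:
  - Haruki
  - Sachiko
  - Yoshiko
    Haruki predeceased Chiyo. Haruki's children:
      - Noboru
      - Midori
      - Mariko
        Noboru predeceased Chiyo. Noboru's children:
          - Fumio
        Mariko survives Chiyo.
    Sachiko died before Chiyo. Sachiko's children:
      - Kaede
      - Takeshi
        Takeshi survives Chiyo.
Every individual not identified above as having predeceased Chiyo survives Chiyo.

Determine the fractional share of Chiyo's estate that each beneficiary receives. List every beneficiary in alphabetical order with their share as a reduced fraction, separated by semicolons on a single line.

Fumio 2/15; Kaede 2/15; Mariko 2/15; Midori 2/15; Takeshi 2/15; Yoshiko 1/3

There is no surviving spouse, so the entire estate passes to Chiyo's descendants per capita at each generation.
At generation 1 (Haruki, Sachiko, Yoshiko) there are 3 shares of (1)/3 = 1/3 each.
Living: Yoshiko — each takes 1/3.
Deceased: Haruki and Sachiko. Their combined 2/3 is pooled and carried to generation 2.
At generation 2 (Noboru, Midori, Mariko, Kaede, Takeshi) there are 5 shares of (2/3)/5 = 2/15 each.
Living: Midori, Mariko, Kaede, and Takeshi — each takes 2/15.
Deceased: Noboru. That 2/15 share is carried to generation 3.
At generation 3 (Fumio) there are 1 shares of (2/15)/1 = 2/15 each.
Living: Fumio — each takes 2/15.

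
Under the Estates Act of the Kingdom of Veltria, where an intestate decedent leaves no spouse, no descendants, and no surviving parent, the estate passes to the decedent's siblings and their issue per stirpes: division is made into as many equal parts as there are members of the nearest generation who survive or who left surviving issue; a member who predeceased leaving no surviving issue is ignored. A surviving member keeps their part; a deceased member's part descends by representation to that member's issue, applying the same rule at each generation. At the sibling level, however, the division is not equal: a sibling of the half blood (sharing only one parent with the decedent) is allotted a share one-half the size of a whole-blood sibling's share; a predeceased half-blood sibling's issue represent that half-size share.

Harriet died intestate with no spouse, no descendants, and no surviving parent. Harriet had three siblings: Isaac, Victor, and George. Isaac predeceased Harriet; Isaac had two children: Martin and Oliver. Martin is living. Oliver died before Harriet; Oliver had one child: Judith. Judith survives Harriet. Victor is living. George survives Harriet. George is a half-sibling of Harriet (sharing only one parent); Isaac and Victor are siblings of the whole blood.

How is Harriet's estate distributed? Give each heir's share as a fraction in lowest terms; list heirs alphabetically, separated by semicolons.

No spouse, descendants, or parent survives, so the estate passes to Harriet's siblings per stirpes.
Half-blood siblings count for one-half the weight of whole-blood siblings at the initial division.
Dividing 1 in proportion to weights (total weight 5/2): Isaac (weight 1) → 2/5; Victor (weight 1) → 2/5; George (weight 1/2) → 1/5.
Isaac predeceased; the 2/5 allotted to Isaac's branch passes to Isaac's issue by representation.
The 2/5 is divided into 2 equal shares of 1/5 among Martin, Oliver.
Martin is living and takes 1/5.
Oliver predeceased; the 1/5 allotted to Oliver's branch passes to Oliver's issue by representation.
Judith is the sole taker at this level and receives the full 1/5.
Victor is living and takes 2/5.
George is living and takes 1/5.

George 1/5; Judith 1/5; Martin 1/5; Victor 2/5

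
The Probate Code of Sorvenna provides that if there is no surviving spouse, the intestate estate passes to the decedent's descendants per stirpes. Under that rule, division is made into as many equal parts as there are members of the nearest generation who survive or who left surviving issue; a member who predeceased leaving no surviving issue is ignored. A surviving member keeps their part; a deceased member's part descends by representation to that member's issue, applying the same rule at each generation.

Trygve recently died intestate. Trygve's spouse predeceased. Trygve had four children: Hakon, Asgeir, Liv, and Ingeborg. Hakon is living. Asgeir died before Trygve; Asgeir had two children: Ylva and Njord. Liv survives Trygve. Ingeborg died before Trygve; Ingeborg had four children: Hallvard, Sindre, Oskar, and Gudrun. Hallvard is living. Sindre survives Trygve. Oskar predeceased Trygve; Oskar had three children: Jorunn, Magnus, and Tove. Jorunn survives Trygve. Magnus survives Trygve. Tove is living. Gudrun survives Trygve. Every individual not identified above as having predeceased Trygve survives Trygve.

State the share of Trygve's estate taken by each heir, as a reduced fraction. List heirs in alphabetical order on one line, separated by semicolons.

Gudrun 1/16; Hakon 1/4; Hallvard 1/16; Jorunn 1/48; Liv 1/4; Magnus 1/48; Njord 1/8; Sindre 1/16; Tove 1/48; Ylva 1/8

There is no surviving spouse, so the entire estate passes to Trygve's descendants per stirpes.
The estate is divided into 4 equal shares of 1/4 among Hakon, Asgeir, Liv, Ingeborg.
Hakon is living and takes 1/4.
Asgeir predeceased; the 1/4 allotted to Asgeir's branch passes to Asgeir's issue by representation.
The 1/4 is divided into 2 equal shares of 1/8 among Ylva, Njord.
Ylva is living and takes 1/8.
Njord is living and takes 1/8.
Liv is living and takes 1/4.
Ingeborg predeceased; the 1/4 allotted to Ingeborg's branch passes to Ingeborg's issue by representation.
The 1/4 is divided into 4 equal shares of 1/16 among Hallvard, Sindre, Oskar, Gudrun.
Hallvard is living and takes 1/16.
Sindre is living and takes 1/16.
Oskar predeceased; the 1/16 allotted to Oskar's branch passes to Oskar's issue by representation.
The 1/16 is divided into 3 equal shares of 1/48 among Jorunn, Magnus, Tove.
Jorunn is living and takes 1/48.
Magnus is living and takes 1/48.
Tove is living and takes 1/48.
Gudrun is living and takes 1/16.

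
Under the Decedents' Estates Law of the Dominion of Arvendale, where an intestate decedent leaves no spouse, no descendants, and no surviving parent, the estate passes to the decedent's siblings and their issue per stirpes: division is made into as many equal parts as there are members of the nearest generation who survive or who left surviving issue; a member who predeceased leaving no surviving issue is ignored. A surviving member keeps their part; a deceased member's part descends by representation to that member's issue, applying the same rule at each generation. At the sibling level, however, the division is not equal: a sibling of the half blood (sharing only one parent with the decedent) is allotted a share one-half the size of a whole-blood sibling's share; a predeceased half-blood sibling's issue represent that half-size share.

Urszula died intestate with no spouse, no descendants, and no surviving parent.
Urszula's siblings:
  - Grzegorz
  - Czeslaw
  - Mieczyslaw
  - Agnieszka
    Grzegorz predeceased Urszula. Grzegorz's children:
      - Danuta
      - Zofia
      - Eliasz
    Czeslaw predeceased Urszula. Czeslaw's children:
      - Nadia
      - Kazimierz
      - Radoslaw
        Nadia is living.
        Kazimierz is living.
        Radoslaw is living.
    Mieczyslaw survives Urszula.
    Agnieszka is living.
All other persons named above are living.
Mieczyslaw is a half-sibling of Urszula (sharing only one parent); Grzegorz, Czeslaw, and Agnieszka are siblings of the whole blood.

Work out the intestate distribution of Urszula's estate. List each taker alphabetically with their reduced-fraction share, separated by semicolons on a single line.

No spouse, descendants, or parent survives, so the estate passes to Urszula's siblings per stirpes.
Half-blood siblings count for one-half the weight of whole-blood siblings at the initial division.
Dividing 1 in proportion to weights (total weight 7/2): Grzegorz (weight 1) → 2/7; Czeslaw (weight 1) → 2/7; Mieczyslaw (weight 1/2) → 1/7; Agnieszka (weight 1) → 2/7.
Grzegorz predeceased; the 2/7 allotted to Grzegorz's branch passes to Grzegorz's issue by representation.
The 2/7 is divided into 3 equal shares of 2/21 among Danuta, Zofia, Eliasz.
Danuta is living and takes 2/21.
Zofia is living and takes 2/21.
Eliasz is living and takes 2/21.
Czeslaw predeceased; the 2/7 allotted to Czeslaw's branch passes to Czeslaw's issue by representation.
The 2/7 is divided into 3 equal shares of 2/21 among Nadia, Kazimierz, Radoslaw.
Nadia is living and takes 2/21.
Kazimierz is living and takes 2/21.
Radoslaw is living and takes 2/21.
Mieczyslaw is living and takes 1/7.
Agnieszka is living and takes 2/7.

Agnieszka 2/7; Danuta 2/21; Eliasz 2/21; Kazimierz 2/21; Mieczyslaw 1/7; Nadia 2/21; Radoslaw 2/21; Zofia 2/21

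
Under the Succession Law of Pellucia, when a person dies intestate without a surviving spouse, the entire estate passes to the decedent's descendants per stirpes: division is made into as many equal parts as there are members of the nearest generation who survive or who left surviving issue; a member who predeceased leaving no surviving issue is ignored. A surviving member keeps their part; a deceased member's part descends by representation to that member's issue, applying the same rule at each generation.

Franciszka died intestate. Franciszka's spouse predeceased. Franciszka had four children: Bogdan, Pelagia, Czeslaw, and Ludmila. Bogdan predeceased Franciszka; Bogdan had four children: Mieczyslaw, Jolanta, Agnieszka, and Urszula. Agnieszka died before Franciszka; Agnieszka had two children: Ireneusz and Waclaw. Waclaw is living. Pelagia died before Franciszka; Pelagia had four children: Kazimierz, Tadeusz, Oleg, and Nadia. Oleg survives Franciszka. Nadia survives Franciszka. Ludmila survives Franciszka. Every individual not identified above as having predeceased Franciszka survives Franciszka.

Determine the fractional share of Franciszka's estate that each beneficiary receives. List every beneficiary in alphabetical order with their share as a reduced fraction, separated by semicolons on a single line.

Czeslaw 1/4; Ireneusz 1/32; Jolanta 1/16; Kazimierz 1/16; Ludmila 1/4; Mieczyslaw 1/16; Nadia 1/16; Oleg 1/16; Tadeusz 1/16; Urszula 1/16; Waclaw 1/32

There is no surviving spouse, so the entire estate passes to Franciszka's descendants per stirpes.
The estate is divided into 4 equal shares of 1/4 among Bogdan, Pelagia, Czeslaw, Ludmila.
Bogdan predeceased; the 1/4 allotted to Bogdan's branch passes to Bogdan's issue by representation.
The 1/4 is divided into 4 equal shares of 1/16 among Mieczyslaw, Jolanta, Agnieszka, Urszula.
Mieczyslaw is living and takes 1/16.
Jolanta is living and takes 1/16.
Agnieszka predeceased; the 1/16 allotted to Agnieszka's branch passes to Agnieszka's issue by representation.
The 1/16 is divided into 2 equal shares of 1/32 among Ireneusz, Waclaw.
Ireneusz is living and takes 1/32.
Waclaw is living and takes 1/32.
Urszula is living and takes 1/16.
Pelagia predeceased; the 1/4 allotted to Pelagia's branch passes to Pelagia's issue by representation.
The 1/4 is divided into 4 equal shares of 1/16 among Kazimierz, Tadeusz, Oleg, Nadia.
Kazimierz is living and takes 1/16.
Tadeusz is living and takes 1/16.
Oleg is living and takes 1/16.
Nadia is living and takes 1/16.
Czeslaw is living and takes 1/4.
Ludmila is living and takes 1/4.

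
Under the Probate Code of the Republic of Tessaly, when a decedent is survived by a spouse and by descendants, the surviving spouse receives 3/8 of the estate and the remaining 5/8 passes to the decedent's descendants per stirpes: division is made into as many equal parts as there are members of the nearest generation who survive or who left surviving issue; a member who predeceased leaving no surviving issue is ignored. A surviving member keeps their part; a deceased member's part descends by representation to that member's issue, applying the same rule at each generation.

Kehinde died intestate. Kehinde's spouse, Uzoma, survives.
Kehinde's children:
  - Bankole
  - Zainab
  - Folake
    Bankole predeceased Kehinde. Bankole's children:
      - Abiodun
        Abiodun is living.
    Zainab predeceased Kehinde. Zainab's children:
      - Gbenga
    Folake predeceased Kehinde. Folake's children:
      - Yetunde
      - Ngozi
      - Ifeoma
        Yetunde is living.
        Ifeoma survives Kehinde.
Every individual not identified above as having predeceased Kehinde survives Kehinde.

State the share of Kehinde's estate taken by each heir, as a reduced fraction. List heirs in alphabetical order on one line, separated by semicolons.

Uzoma, as surviving spouse, takes 3/8.
The remaining 5/8 passes to Kehinde's descendants per stirpes.
The 5/8 is divided into 3 equal shares of 5/24 among Bankole, Zainab, Folake.
Bankole predeceased; the 5/24 allotted to Bankole's branch passes to Bankole's issue by representation.
Abiodun is the sole taker at this level and receives the full 5/24.
Zainab predeceased; the 5/24 allotted to Zainab's branch passes to Zainab's issue by representation.
Gbenga is the sole taker at this level and receives the full 5/24.
Folake predeceased; the 5/24 allotted to Folake's branch passes to Folake's issue by representation.
The 5/24 is divided into 3 equal shares of 5/72 among Yetunde, Ngozi, Ifeoma.
Yetunde is living and takes 5/72.
Ngozi is living and takes 5/72.
Ifeoma is living and takes 5/72.

Abiodun 5/24; Gbenga 5/24; Ifeoma 5/72; Ngozi 5/72; Uzoma 3/8; Yetunde 5/72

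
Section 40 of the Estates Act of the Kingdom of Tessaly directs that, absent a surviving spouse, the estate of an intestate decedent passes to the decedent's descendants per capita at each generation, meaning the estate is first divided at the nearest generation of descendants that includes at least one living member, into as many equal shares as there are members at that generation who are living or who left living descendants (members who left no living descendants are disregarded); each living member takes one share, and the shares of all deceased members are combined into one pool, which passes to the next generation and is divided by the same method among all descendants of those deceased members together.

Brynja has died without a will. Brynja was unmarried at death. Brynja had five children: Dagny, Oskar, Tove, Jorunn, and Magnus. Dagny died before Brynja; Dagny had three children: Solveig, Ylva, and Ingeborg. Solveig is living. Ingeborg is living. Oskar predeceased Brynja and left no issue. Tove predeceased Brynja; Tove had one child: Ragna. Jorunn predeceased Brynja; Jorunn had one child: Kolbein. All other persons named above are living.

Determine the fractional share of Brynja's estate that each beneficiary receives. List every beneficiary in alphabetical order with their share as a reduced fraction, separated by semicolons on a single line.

Ingeborg 3/20; Kolbein 3/20; Magnus 1/4; Ragna 3/20; Solveig 3/20; Ylva 3/20

There is no surviving spouse, so the entire estate passes to Brynja's descendants per capita at each generation.
At generation 1 (Dagny, Tove, Jorunn, Magnus) there are 4 shares of (1)/4 = 1/4 each.
Living: Magnus — each takes 1/4.
Deceased: Dagny, Tove, and Jorunn. Their combined 3/4 is pooled and carried to generation 2.
At generation 2 (Solveig, Ylva, Ingeborg, Ragna, Kolbein) there are 5 shares of (3/4)/5 = 3/20 each.
Living: Solveig, Ylva, Ingeborg, Ragna, and Kolbein — each takes 3/20.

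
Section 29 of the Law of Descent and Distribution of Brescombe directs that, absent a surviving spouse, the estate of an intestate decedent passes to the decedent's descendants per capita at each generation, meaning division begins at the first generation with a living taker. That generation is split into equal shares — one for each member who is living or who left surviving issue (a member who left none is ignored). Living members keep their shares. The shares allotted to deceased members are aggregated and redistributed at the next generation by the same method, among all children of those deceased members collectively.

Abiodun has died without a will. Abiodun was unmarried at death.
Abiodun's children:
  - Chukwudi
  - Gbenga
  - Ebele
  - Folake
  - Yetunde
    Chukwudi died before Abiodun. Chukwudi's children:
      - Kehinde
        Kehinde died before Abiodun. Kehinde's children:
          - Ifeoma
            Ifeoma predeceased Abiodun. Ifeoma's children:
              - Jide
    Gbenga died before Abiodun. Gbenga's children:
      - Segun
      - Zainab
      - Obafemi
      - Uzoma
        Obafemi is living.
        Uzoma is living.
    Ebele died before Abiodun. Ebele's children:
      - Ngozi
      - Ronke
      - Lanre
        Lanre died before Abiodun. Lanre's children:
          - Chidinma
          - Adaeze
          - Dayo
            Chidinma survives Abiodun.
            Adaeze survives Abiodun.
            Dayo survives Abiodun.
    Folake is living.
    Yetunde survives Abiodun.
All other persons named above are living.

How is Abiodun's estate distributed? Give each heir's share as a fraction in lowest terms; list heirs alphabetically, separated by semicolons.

Adaeze 3/80; Chidinma 3/80; Dayo 3/80; Folake 1/5; Jide 3/80; Ngozi 3/40; Obafemi 3/40; Ronke 3/40; Segun 3/40; Uzoma 3/40; Yetunde 1/5; Zainab 3/40

There is no surviving spouse, so the entire estate passes to Abiodun's descendants per capita at each generation.
At generation 1 (Chukwudi, Gbenga, Ebele, Folake, Yetunde) there are 5 shares of (1)/5 = 1/5 each.
Living: Folake and Yetunde — each takes 1/5.
Deceased: Chukwudi, Gbenga, and Ebele. Their combined 3/5 is pooled and carried to generation 2.
At generation 2 (Kehinde, Segun, Zainab, Obafemi, Uzoma, Ngozi, Ronke, Lanre) there are 8 shares of (3/5)/8 = 3/40 each.
Living: Segun, Zainab, Obafemi, Uzoma, Ngozi, and Ronke — each takes 3/40.
Deceased: Kehinde and Lanre. Their combined 3/20 is pooled and carried to generation 3.
At generation 3 (Ifeoma, Chidinma, Adaeze, Dayo) there are 4 shares of (3/20)/4 = 3/80 each.
Living: Chidinma, Adaeze, and Dayo — each takes 3/80.
Deceased: Ifeoma. That 3/80 share is carried to generation 4.
At generation 4 (Jide) there are 1 shares of (3/80)/1 = 3/80 each.
Living: Jide — each takes 3/80.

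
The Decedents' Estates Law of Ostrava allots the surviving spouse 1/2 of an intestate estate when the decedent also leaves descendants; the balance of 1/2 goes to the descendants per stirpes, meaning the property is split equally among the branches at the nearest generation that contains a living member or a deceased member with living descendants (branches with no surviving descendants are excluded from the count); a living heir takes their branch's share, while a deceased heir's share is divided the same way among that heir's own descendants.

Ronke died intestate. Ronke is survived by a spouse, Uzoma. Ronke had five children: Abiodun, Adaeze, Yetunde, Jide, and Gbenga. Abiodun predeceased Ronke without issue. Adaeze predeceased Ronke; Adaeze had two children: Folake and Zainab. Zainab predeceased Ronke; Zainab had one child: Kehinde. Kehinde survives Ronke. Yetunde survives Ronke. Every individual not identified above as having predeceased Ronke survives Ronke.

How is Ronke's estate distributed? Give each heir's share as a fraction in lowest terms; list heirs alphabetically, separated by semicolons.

Uzoma, as surviving spouse, takes 1/2.
The remaining 1/2 passes to Ronke's descendants per stirpes.
Abiodun left no surviving issue, so that branch lapses and is disregarded.
The 1/2 is divided into 4 equal shares of 1/8 among Adaeze, Yetunde, Jide, Gbenga.
Adaeze predeceased; the 1/8 allotted to Adaeze's branch passes to Adaeze's issue by representation.
The 1/8 is divided into 2 equal shares of 1/16 among Folake, Zainab.
Folake is living and takes 1/16.
Zainab predeceased; the 1/16 allotted to Zainab's branch passes to Zainab's issue by representation.
Kehinde is the sole taker at this level and receives the full 1/16.
Yetunde is living and takes 1/8.
Jide is living and takes 1/8.
Gbenga is living and takes 1/8.

Folake 1/16; Gbenga 1/8; Jide 1/8; Kehinde 1/16; Uzoma 1/2; Yetunde 1/8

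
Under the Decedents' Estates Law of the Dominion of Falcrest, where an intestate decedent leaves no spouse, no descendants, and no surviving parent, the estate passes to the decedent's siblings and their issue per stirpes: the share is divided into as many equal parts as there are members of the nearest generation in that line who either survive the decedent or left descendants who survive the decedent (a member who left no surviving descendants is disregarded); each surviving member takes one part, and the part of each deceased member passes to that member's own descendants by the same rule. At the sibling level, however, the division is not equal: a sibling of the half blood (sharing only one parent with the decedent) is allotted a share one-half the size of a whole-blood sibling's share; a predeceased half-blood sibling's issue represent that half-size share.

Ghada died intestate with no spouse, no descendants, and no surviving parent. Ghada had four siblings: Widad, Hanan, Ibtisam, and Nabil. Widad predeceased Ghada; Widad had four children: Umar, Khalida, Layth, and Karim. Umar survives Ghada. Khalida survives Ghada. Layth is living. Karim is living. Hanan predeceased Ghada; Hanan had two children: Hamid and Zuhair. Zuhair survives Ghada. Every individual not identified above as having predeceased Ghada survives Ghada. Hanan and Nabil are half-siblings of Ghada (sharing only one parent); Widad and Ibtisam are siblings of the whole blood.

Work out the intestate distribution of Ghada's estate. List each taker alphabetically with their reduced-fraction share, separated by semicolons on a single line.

Hamid 1/12; Ibtisam 1/3; Karim 1/12; Khalida 1/12; Layth 1/12; Nabil 1/6; Umar 1/12; Zuhair 1/12

No spouse, descendants, or parent survives, so the estate passes to Ghada's siblings per stirpes.
Half-blood siblings count for one-half the weight of whole-blood siblings at the initial division.
Dividing 1 in proportion to weights (total weight 3): Widad (weight 1) → 1/3; Hanan (weight 1/2) → 1/6; Ibtisam (weight 1) → 1/3; Nabil (weight 1/2) → 1/6.
Widad predeceased; the 1/3 allotted to Widad's branch passes to Widad's issue by representation.
The 1/3 is divided into 4 equal shares of 1/12 among Umar, Khalida, Layth, Karim.
Umar is living and takes 1/12.
Khalida is living and takes 1/12.
Layth is living and takes 1/12.
Karim is living and takes 1/12.
Hanan predeceased; the 1/6 allotted to Hanan's branch passes to Hanan's issue by representation.
The 1/6 is divided into 2 equal shares of 1/12 among Hamid, Zuhair.
Hamid is living and takes 1/12.
Zuhair is living and takes 1/12.
Ibtisam is living and takes 1/3.
Nabil is living and takes 1/6.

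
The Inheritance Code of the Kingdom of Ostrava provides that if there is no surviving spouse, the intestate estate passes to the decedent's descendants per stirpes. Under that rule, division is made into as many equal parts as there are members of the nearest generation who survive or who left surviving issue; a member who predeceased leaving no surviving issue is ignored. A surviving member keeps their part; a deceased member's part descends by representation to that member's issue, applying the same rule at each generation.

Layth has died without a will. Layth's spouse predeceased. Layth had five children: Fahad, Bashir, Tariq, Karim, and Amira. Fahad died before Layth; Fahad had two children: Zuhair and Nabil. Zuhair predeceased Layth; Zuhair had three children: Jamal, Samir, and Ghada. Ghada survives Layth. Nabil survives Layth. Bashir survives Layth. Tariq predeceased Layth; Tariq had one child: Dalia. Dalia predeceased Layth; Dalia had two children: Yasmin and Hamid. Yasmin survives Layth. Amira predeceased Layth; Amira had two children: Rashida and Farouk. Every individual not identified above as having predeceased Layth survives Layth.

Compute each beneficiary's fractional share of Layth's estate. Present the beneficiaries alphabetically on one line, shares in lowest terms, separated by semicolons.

Bashir 1/5; Farouk 1/10; Ghada 1/30; Hamid 1/10; Jamal 1/30; Karim 1/5; Nabil 1/10; Rashida 1/10; Samir 1/30; Yasmin 1/10

There is no surviving spouse, so the entire estate passes to Layth's descendants per stirpes.
The estate is divided into 5 equal shares of 1/5 among Fahad, Bashir, Tariq, Karim, Amira.
Fahad predeceased; the 1/5 allotted to Fahad's branch passes to Fahad's issue by representation.
The 1/5 is divided into 2 equal shares of 1/10 among Zuhair, Nabil.
Zuhair predeceased; the 1/10 allotted to Zuhair's branch passes to Zuhair's issue by representation.
The 1/10 is divided into 3 equal shares of 1/30 among Jamal, Samir, Ghada.
Jamal is living and takes 1/30.
Samir is living and takes 1/30.
Ghada is living and takes 1/30.
Nabil is living and takes 1/10.
Bashir is living and takes 1/5.
Tariq predeceased; the 1/5 allotted to Tariq's branch passes to Tariq's issue by representation.
Dalia's line is the sole branch at this level, so the full 1/5 passes to Dalia's issue by representation.
The 1/5 is divided into 2 equal shares of 1/10 among Yasmin, Hamid.
Yasmin is living and takes 1/10.
Hamid is living and takes 1/10.
Karim is living and takes 1/5.
Amira predeceased; the 1/5 allotted to Amira's branch passes to Amira's issue by representation.
The 1/5 is divided into 2 equal shares of 1/10 among Rashida, Farouk.
Rashida is living and takes 1/10.
Farouk is living and takes 1/10.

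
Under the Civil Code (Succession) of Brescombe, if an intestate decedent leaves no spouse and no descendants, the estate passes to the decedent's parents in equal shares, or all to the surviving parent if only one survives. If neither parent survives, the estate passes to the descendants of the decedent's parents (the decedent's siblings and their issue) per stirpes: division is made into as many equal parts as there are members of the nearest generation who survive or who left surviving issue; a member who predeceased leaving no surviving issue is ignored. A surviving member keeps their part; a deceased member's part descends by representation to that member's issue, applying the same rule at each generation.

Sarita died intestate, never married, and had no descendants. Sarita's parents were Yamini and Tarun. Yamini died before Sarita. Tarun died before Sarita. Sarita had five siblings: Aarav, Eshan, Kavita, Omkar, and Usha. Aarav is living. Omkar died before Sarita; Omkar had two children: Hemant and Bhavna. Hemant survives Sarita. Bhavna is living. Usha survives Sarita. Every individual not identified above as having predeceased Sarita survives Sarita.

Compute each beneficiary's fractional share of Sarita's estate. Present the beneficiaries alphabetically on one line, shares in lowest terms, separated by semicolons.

Aarav 1/5; Bhavna 1/10; Eshan 1/5; Hemant 1/10; Kavita 1/5; Usha 1/5

Neither parent survives and there are no descendants, so the estate passes to Sarita's siblings and their issue per stirpes.
The estate is divided into 5 equal shares of 1/5 among Aarav, Eshan, Kavita, Omkar, Usha.
Aarav is living and takes 1/5.
Eshan is living and takes 1/5.
Kavita is living and takes 1/5.
Omkar predeceased; the 1/5 allotted to Omkar's branch passes to Omkar's issue by representation.
The 1/5 is divided into 2 equal shares of 1/10 among Hemant, Bhavna.
Hemant is living and takes 1/10.
Bhavna is living and takes 1/10.
Usha is living and takes 1/5.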